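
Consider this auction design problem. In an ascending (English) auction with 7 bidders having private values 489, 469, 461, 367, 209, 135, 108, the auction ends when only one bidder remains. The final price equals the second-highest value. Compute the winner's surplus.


Step 1: Identify the highest value: 489
Step 2: Identify the second-highest value: 469
Step 3: The final price = second-highest value = 469
Step 4: Surplus = 489 - 469 = 20

20


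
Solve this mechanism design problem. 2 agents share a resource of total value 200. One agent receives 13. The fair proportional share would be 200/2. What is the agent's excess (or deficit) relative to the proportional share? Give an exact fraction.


Step 1: Proportional share = 200/2 = 100
Step 2: Agent's actual allocation = 13
Step 3: Excess = 13 - 100 = -87

-87


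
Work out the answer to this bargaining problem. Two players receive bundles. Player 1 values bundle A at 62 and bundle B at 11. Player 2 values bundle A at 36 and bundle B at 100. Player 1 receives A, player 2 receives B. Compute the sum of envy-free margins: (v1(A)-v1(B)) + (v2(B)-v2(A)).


Step 1: Player 1's margin = v1(A) - v1(B) = 62 - 11 = 51
Step 2: Player 2's margin = v2(B) - v2(A) = 100 - 36 = 64
Step 3: Total margin = 51 + 64 = 115

115


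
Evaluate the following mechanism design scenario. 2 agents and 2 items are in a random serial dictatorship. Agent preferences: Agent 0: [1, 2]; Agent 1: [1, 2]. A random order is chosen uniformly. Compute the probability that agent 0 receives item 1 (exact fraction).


Step 1: Agent 0 wants item 1
Step 2: There are 2 possible orderings of agents
Step 3: In 1 orderings, agent 0 gets item 1
Step 4: Probability = 1/2

1/2


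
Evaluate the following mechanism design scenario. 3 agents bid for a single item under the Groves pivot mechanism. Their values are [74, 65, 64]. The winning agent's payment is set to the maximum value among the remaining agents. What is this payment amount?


Step 1: The efficient winner is agent 0 with value 74
Step 2: Other agents' values: [65, 64]
Step 3: Pivot payment = max(others) = 65
Step 4: The winner pays 65

65


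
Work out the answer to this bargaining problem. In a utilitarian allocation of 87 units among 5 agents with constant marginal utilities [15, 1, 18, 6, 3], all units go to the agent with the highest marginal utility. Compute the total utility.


Step 1: The marginal utilities are [15, 1, 18, 6, 3]
Step 2: The highest marginal utility is 18
Step 3: All 87 units go to that agent
Step 4: Total utility = 18 * 87 = 1566

1566


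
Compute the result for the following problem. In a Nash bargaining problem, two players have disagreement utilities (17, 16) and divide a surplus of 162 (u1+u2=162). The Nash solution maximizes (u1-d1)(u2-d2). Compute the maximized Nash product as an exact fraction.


Step 1: The Nash solution splits surplus symmetrically above the disagreement point
Step 2: u1 = (total + d1 - d2)/2 = (162 + 17 - 16)/2 = 163/2
Step 3: u2 = (total - d1 + d2)/2 = (162 - 17 + 16)/2 = 161/2
Step 4: Nash product = (163/2 - 17) * (161/2 - 16)
Step 5: = 129/2 * 129/2 = 16641/4

16641/4


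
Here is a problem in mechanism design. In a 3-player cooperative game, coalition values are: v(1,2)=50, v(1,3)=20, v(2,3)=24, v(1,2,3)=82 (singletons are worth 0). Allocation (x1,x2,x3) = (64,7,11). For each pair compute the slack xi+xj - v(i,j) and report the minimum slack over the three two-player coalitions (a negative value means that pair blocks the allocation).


Step 1: Slack for coalition (1,2): x1+x2 - v12 = 71 - 50 = 21
Step 2: Slack for coalition (1,3): x1+x3 - v13 = 75 - 20 = 55
Step 3: Slack for coalition (2,3): x2+x3 - v23 = 18 - 24 = -6
Step 4: Minimum slack = min(21, 55, -6) = -6, attained by (2,3); coalition (2,3) can block (slack < 0), so the allocation is not in the core

-6


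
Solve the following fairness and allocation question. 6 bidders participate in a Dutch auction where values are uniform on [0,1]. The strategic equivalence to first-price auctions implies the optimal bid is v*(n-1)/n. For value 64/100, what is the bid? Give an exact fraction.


Step 1: Dutch auctions are strategically equivalent to first-price auctions
Step 2: The equilibrium bid is b(v) = v*(n-1)/n
Step 3: b = 16/25 * 5/6
Step 4: b = 8/15

8/15


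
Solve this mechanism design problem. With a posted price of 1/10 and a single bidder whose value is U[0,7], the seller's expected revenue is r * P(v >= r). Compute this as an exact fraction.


Step 1: Posted price r = 1/10, value support [0,7]
Step 2: P(v >= r) = (7 - 1/10)/7 = 69/70
Step 3: Expected revenue = r * P(v >= r) = 1/10 * 69/70
Step 4: Revenue = 69/700

69/700


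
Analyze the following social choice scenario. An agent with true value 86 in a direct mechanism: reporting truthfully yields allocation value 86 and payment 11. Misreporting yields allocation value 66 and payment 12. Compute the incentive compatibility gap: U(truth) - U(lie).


Step 1: U(truth) = value - payment = 86 - 11 = 75
Step 2: U(lie) = allocation - payment = 66 - 12 = 54
Step 3: IC gap = 75 - 54 = 21

21


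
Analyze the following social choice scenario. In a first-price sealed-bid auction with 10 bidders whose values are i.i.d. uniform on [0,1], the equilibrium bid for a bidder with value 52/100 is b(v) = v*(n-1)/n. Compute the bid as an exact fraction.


Step 1: The symmetric BNE bidding function is b(v) = v * (n-1) / n
Step 2: Substitute v = 13/25 and n = 10
Step 3: b = 13/25 * 9/10
Step 4: b = 117/250

117/250


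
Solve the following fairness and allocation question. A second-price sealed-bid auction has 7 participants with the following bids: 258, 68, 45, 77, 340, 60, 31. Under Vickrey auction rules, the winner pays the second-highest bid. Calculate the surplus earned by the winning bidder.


Step 1: Sort bids in descending order: 340, 258, 77, 68, 60, 45, 31
Step 2: The winning bid is the highest: 340
Step 3: The payment equals the second-highest bid: 258
Step 4: Surplus = winner's bid - payment = 340 - 258 = 82

82


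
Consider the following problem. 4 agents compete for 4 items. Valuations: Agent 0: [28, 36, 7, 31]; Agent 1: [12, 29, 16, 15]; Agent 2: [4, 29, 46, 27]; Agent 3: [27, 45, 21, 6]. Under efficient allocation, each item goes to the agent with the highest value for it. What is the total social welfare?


Step 1: For each item, find the maximum value among all agents.
Step 2: Item 0 -> Agent 0 (value 28)
Step 3: Item 1 -> Agent 3 (value 45)
Step 4: Item 2 -> Agent 2 (value 46)
Step 5: Item 3 -> Agent 0 (value 31)
Step 6: Total welfare = 28 + 45 + 46 + 31 = 150

150


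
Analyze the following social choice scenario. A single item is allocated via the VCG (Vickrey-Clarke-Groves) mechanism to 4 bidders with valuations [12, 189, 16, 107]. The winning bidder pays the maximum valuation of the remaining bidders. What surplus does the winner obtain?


Step 1: The winner is the agent with the highest value: agent 1 with value 189
Step 2: Values of other agents: [12, 16, 107]
Step 3: VCG payment = max of others' values = 107
Step 4: Surplus = 189 - 107 = 82

82


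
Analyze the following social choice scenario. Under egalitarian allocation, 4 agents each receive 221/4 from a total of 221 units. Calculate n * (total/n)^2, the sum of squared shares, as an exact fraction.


Step 1: Each agent's share = 221/4
Step 2: Square of each share = (221/4)^2 = 48841/16
Step 3: Sum of squares = 4 * 48841/16 = 48841/4

48841/4


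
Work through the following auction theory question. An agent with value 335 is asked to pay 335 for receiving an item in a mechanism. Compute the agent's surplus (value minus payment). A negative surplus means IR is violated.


Step 1: Surplus = value - payment = 335 - 335 = 0
Step 2: IR is satisfied (surplus >= 0)

0


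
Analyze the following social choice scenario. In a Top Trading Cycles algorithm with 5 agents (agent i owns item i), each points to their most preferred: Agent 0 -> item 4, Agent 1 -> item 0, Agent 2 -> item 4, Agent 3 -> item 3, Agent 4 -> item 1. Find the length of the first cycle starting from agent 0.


Step 1: Trace the pointer graph from agent 0: 0 -> 4 -> 1 -> 0
Step 2: A cycle is detected when we revisit agent 0
Step 3: The cycle is: 0 -> 4 -> 1 -> 0
Step 4: Cycle length = 3

3


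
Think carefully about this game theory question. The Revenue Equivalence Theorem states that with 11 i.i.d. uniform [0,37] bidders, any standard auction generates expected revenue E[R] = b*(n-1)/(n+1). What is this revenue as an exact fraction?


Step 1: By Revenue Equivalence, expected revenue = b*(n-1)/(n+1)
Step 2: Substituting n = 11, b = 37
Step 3: Revenue = 37*(11-1)/(11+1) = 37*10/12
Step 4: Revenue = 370/12 = 185/6

185/6


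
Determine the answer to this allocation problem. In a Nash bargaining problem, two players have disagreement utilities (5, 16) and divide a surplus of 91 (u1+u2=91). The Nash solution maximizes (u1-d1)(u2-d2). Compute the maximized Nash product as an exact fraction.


Step 1: The Nash solution splits surplus symmetrically above the disagreement point
Step 2: u1 = (total + d1 - d2)/2 = (91 + 5 - 16)/2 = 40
Step 3: u2 = (total - d1 + d2)/2 = (91 - 5 + 16)/2 = 51
Step 4: Nash product = (40 - 5) * (51 - 16)
Step 5: = 35 * 35 = 1225

1225


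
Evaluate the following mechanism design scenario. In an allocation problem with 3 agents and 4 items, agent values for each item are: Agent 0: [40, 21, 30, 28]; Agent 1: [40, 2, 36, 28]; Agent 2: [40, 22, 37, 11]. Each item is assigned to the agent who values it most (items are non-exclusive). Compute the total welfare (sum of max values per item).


Step 1: For each item, find the maximum value among all agents.
Step 2: Item 0 -> Agent 0 (value 40)
Step 3: Item 1 -> Agent 2 (value 22)
Step 4: Item 2 -> Agent 2 (value 37)
Step 5: Item 3 -> Agent 0 (value 28)
Step 6: Total welfare = 40 + 22 + 37 + 28 = 127

127


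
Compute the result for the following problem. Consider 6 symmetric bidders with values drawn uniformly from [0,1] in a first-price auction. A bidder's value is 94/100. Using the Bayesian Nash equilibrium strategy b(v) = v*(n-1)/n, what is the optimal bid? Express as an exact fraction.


Step 1: The symmetric BNE bidding function is b(v) = v * (n-1) / n
Step 2: Substitute v = 47/50 and n = 6
Step 3: b = 47/50 * 5/6
Step 4: b = 47/60

47/60


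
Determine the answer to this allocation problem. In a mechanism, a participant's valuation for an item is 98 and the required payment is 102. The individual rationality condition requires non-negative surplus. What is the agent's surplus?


Step 1: Surplus = value - payment = 98 - 102 = -4
Step 2: IR is violated (surplus < 0)

-4


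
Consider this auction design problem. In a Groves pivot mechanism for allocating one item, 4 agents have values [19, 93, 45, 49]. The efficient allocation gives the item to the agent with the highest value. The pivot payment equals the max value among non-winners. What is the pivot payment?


Step 1: The efficient winner is agent 1 with value 93
Step 2: Other agents' values: [19, 45, 49]
Step 3: Pivot payment = max(others) = 49
Step 4: The winner pays 49

49


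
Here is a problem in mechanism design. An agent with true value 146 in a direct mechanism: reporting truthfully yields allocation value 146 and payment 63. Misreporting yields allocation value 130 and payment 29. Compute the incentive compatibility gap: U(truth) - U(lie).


Step 1: U(truth) = value - payment = 146 - 63 = 83
Step 2: U(lie) = allocation - payment = 130 - 29 = 101
Step 3: IC gap = 83 - 101 = -18

-18


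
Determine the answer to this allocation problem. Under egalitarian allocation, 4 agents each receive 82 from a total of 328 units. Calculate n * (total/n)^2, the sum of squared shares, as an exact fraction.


Step 1: Each agent's share = 328/4 = 82
Step 2: Square of each share = (82)^2 = 6724
Step 3: Sum of squares = 4 * 6724 = 26896

26896


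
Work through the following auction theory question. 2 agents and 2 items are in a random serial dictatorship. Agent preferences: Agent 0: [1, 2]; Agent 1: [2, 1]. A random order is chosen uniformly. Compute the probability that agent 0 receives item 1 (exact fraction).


Step 1: Agent 0 wants item 1
Step 2: There are 2 possible orderings of agents
Step 3: In 2 orderings, agent 0 gets item 1
Step 4: Probability = 2/2 = 1

1


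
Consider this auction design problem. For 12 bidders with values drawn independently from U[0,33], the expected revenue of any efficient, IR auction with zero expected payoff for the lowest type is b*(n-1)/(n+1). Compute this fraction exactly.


Step 1: By Revenue Equivalence, expected revenue = b*(n-1)/(n+1)
Step 2: Substituting n = 12, b = 33
Step 3: Revenue = 33*(12-1)/(12+1) = 33*11/13
Step 4: Revenue = 363/13

363/13


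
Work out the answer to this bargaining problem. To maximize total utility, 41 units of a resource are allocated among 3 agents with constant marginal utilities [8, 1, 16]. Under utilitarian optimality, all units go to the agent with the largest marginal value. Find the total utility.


Step 1: The marginal utilities are [8, 1, 16]
Step 2: The highest marginal utility is 16
Step 3: All 41 units go to that agent
Step 4: Total utility = 16 * 41 = 656

656


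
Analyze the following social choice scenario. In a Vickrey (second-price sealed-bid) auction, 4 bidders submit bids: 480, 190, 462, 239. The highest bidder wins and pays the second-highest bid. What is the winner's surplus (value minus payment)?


Step 1: Sort bids in descending order: 480, 462, 239, 190
Step 2: The winning bid is the highest: 480
Step 3: The payment equals the second-highest bid: 462
Step 4: Surplus = winner's bid - payment = 480 - 462 = 18

18


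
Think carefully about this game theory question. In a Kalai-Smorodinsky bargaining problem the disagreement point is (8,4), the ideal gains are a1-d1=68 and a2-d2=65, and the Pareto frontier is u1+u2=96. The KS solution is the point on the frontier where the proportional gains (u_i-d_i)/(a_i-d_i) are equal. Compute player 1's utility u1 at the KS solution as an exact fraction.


Step 1: At the KS point, (u1-d1)/r1 = (u2-d2)/r2 = t and u1+u2 = 96
Step 2: u1 = d1 + r1*t and u2 = d2 + r2*t, so (d1 + r1*t) + (d2 + r2*t) = 96
Step 3: t = (96 - 8 - 4)/(68 + 65) = 84/133 = 12/19
Step 4: u1 = d1 + r1*t = 8 + 68 * 12/19 = 968/19
Step 5: (Check: u2 = d2 + r2*t = 856/19; u1+u2 = 968/19 + 856/19 = 96, on the frontier.)

968/19


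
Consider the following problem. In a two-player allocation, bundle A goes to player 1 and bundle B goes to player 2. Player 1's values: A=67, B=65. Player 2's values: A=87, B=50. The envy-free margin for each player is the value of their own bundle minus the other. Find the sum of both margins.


Step 1: Player 1's margin = v1(A) - v1(B) = 67 - 65 = 2
Step 2: Player 2's margin = v2(B) - v2(A) = 50 - 87 = -37
Step 3: Total margin = 2 + -37 = -35

-35


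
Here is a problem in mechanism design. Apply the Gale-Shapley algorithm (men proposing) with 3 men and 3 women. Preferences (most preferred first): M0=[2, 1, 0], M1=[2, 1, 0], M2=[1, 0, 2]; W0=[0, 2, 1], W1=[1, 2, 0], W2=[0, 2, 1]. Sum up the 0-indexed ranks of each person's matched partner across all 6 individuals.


Step 1: Run Gale-Shapley (men propose, women hold best offer):
  M0 proposes to W2; she accepts
  M1 proposes to W2; rejected
  M1 proposes to W1; she accepts
  M2 proposes to W1; rejected
  M2 proposes to W0; she accepts
Step 2: Final matching: W0-M2, W1-M1, W2-M0
Step 3: 0-indexed ranks (man's rank of his match, then woman's): 1 + 1 + 1 + 0 + 0 + 0
Step 4: Total rank sum = 3

3


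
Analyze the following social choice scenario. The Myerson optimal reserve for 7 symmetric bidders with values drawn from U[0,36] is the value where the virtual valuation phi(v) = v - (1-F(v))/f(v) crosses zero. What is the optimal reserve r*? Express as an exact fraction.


Step 1: For U[0,36], F(v) = v/36 and f(v) = 1/36
Step 2: phi(v) = v - (1 - v/36)/(1/36) = v - (36 - v) = 2v - 36
Step 3: Set phi(r*) = 0: 2r* - 36 = 0
Step 4: r* = 36/2 = 18 (the number of bidders n = 7 does not enter)

18


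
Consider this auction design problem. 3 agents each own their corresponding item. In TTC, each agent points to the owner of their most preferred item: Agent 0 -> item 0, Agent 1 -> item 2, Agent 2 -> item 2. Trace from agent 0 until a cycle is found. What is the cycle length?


Step 1: Trace the pointer graph from agent 0: 0 -> 0
Step 2: A cycle is detected when we revisit agent 0
Step 3: The cycle is: 0 -> 0
Step 4: Cycle length = 1

1


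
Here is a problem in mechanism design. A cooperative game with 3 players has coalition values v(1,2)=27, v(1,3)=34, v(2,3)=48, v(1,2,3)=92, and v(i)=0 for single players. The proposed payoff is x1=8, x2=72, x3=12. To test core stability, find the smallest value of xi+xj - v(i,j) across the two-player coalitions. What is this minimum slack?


Step 1: Slack for coalition (1,2): x1+x2 - v12 = 80 - 27 = 53
Step 2: Slack for coalition (1,3): x1+x3 - v13 = 20 - 34 = -14
Step 3: Slack for coalition (2,3): x2+x3 - v23 = 84 - 48 = 36
Step 4: Minimum slack = min(53, -14, 36) = -14, attained by (1,3); coalition (1,3) can block (slack < 0), so the allocation is not in the core

-14


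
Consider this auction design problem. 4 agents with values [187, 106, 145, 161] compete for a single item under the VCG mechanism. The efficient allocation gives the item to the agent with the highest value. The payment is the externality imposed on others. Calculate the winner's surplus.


Step 1: The winner is the agent with the highest value: agent 0 with value 187
Step 2: Values of other agents: [106, 145, 161]
Step 3: VCG payment = max of others' values = 161
Step 4: Surplus = 187 - 161 = 26

26


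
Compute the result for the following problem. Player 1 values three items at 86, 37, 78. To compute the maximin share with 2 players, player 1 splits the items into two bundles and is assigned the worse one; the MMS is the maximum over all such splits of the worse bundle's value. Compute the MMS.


Step 1: Item values = 86, 37, 78
Step 2: Enumerate all 2-bundle partitions and take the smaller bundle:
  Partition 1: {86} vs {37,78} -> bundles 86, 115; min = 86
  Partition 2: {37} vs {86,78} -> bundles 37, 164; min = 37
  Partition 3: {78} vs {86,37} -> bundles 78, 123; min = 78
Step 3: MMS = max(86, 37, 78) = 86

86


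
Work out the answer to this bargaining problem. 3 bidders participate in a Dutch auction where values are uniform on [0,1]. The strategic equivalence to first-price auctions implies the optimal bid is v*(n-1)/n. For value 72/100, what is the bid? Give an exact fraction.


Step 1: Dutch auctions are strategically equivalent to first-price auctions
Step 2: The equilibrium bid is b(v) = v*(n-1)/n
Step 3: b = 18/25 * 2/3
Step 4: b = 12/25

12/25


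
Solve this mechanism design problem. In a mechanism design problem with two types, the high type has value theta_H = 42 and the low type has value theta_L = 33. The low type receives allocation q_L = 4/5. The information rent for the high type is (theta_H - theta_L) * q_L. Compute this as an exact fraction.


Step 1: theta_H - theta_L = 42 - 33 = 9
Step 2: Information rent = (theta_H - theta_L) * q_L
Step 3: = 9 * 4/5
Step 4: = 36/5

36/5


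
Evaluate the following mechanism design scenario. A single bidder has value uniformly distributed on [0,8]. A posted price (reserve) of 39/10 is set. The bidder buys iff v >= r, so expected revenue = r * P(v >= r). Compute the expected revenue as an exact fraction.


Step 1: Posted price r = 39/10, value support [0,8]
Step 2: P(v >= r) = (8 - 39/10)/8 = 41/80
Step 3: Expected revenue = r * P(v >= r) = 39/10 * 41/80
Step 4: Revenue = 1599/800

1599/800


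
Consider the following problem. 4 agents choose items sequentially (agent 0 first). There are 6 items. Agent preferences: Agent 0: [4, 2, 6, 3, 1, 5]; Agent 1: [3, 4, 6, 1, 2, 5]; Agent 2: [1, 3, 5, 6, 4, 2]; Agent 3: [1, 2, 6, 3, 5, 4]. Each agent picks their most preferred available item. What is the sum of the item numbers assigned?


Step 1: Agent 0 picks item 4
Step 2: Agent 1 picks item 3
Step 3: Agent 2 picks item 1
Step 4: Agent 3 picks item 2
Step 5: Sum = 4 + 3 + 1 + 2 = 10

10


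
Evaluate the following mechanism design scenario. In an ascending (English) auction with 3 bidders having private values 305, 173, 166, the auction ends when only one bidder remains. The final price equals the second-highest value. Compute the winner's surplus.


Step 1: Identify the highest value: 305
Step 2: Identify the second-highest value: 173
Step 3: The final price = second-highest value = 173
Step 4: Surplus = 305 - 173 = 132

132


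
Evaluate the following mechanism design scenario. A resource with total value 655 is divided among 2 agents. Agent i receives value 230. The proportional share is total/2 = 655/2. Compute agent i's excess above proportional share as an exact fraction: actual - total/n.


Step 1: Proportional share = 655/2
Step 2: Agent's actual allocation = 230
Step 3: Excess = 230 - 655/2 = -195/2

-195/2


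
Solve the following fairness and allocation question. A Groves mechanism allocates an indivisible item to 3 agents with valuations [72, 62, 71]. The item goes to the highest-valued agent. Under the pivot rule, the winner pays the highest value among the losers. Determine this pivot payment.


Step 1: The efficient winner is agent 0 with value 72
Step 2: Other agents' values: [62, 71]
Step 3: Pivot payment = max(others) = 71
Step 4: The winner pays 71

71


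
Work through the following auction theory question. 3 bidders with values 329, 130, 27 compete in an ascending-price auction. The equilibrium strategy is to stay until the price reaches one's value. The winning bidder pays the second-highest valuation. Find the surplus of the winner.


Step 1: Identify the highest value: 329
Step 2: Identify the second-highest value: 130
Step 3: The final price = second-highest value = 130
Step 4: Surplus = 329 - 130 = 199

199


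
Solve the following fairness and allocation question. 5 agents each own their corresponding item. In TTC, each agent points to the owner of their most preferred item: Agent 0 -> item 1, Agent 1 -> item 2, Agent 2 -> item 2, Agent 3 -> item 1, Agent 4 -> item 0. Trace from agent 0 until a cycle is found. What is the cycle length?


Step 1: Trace the pointer graph from agent 0: 0 -> 1 -> 2 -> 2
Step 2: A cycle is detected when we revisit agent 2
Step 3: The cycle is: 2 -> 2
Step 4: Cycle length = 1

1


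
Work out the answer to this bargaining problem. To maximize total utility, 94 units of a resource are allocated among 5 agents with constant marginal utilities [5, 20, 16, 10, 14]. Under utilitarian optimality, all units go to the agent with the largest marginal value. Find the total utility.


Step 1: The marginal utilities are [5, 20, 16, 10, 14]
Step 2: The highest marginal utility is 20
Step 3: All 94 units go to that agent
Step 4: Total utility = 20 * 94 = 1880

1880


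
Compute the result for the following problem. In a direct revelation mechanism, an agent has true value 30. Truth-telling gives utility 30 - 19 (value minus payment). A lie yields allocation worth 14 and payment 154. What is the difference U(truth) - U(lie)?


Step 1: U(truth) = value - payment = 30 - 19 = 11
Step 2: U(lie) = allocation - payment = 14 - 154 = -140
Step 3: IC gap = 11 - (-140) = 151

151


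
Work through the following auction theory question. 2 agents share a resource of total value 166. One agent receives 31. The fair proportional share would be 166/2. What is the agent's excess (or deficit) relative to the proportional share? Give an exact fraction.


Step 1: Proportional share = 166/2 = 83
Step 2: Agent's actual allocation = 31
Step 3: Excess = 31 - 83 = -52

-52


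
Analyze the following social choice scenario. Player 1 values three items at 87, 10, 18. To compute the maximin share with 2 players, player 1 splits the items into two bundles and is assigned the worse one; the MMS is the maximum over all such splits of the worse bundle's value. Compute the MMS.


Step 1: Item values = 87, 10, 18
Step 2: Enumerate all 2-bundle partitions and take the smaller bundle:
  Partition 1: {87} vs {10,18} -> bundles 87, 28; min = 28
  Partition 2: {10} vs {87,18} -> bundles 10, 105; min = 10
  Partition 3: {18} vs {87,10} -> bundles 18, 97; min = 18
Step 3: MMS = max(28, 10, 18) = 28

28


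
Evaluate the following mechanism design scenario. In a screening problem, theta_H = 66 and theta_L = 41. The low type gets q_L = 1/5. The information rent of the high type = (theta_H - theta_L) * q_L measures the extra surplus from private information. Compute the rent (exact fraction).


Step 1: theta_H - theta_L = 66 - 41 = 25
Step 2: Information rent = (theta_H - theta_L) * q_L
Step 3: = 25 * 1/5
Step 4: = 5

5


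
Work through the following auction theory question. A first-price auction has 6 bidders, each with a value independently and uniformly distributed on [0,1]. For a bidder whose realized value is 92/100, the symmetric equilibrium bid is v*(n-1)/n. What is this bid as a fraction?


Step 1: The symmetric BNE bidding function is b(v) = v * (n-1) / n
Step 2: Substitute v = 23/25 and n = 6
Step 3: b = 23/25 * 5/6
Step 4: b = 23/30

23/30


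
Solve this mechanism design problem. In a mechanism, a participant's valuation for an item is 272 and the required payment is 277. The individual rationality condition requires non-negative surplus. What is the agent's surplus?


Step 1: Surplus = value - payment = 272 - 277 = -5
Step 2: IR is violated (surplus < 0)

-5


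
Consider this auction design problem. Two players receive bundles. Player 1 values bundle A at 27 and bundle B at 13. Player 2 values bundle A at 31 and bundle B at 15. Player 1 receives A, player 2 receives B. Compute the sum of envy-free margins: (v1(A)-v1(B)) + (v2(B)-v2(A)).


Step 1: Player 1's margin = v1(A) - v1(B) = 27 - 13 = 14
Step 2: Player 2's margin = v2(B) - v2(A) = 15 - 31 = -16
Step 3: Total margin = 14 + -16 = -2

-2


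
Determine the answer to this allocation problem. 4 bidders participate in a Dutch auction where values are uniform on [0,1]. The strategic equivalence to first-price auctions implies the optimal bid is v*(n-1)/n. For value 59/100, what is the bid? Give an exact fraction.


Step 1: Dutch auctions are strategically equivalent to first-price auctions
Step 2: The equilibrium bid is b(v) = v*(n-1)/n
Step 3: b = 59/100 * 3/4
Step 4: b = 177/400

177/400


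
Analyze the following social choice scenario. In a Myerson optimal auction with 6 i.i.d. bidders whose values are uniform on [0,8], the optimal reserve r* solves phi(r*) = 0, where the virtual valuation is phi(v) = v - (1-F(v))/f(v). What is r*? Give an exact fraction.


Step 1: For U[0,8], F(v) = v/8 and f(v) = 1/8
Step 2: phi(v) = v - (1 - v/8)/(1/8) = v - (8 - v) = 2v - 8
Step 3: Set phi(r*) = 0: 2r* - 8 = 0
Step 4: r* = 8/2 = 4 (the number of bidders n = 6 does not enter)

4


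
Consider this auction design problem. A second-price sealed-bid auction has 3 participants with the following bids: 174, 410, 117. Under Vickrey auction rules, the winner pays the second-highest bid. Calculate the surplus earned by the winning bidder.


Step 1: Sort bids in descending order: 410, 174, 117
Step 2: The winning bid is the highest: 410
Step 3: The payment equals the second-highest bid: 174
Step 4: Surplus = winner's bid - payment = 410 - 174 = 236

236


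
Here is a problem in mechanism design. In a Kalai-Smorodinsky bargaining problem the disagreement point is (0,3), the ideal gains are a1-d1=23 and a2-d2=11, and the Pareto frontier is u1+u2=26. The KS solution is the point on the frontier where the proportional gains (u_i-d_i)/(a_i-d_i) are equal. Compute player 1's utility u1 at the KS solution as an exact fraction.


Step 1: At the KS point, (u1-d1)/r1 = (u2-d2)/r2 = t and u1+u2 = 26
Step 2: u1 = d1 + r1*t and u2 = d2 + r2*t, so (d1 + r1*t) + (d2 + r2*t) = 26
Step 3: t = (26 - 0 - 3)/(23 + 11) = 23/34
Step 4: u1 = d1 + r1*t = 0 + 23 * 23/34 = 529/34
Step 5: (Check: u2 = d2 + r2*t = 355/34; u1+u2 = 529/34 + 355/34 = 26, on the frontier.)

529/34


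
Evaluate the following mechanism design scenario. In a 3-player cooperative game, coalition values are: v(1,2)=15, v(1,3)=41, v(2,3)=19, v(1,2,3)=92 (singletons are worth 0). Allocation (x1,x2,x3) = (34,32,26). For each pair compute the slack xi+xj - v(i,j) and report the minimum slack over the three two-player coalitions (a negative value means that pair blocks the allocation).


Step 1: Slack for coalition (1,2): x1+x2 - v12 = 66 - 15 = 51
Step 2: Slack for coalition (1,3): x1+x3 - v13 = 60 - 41 = 19
Step 3: Slack for coalition (2,3): x2+x3 - v23 = 58 - 19 = 39
Step 4: Minimum slack = min(51, 19, 39) = 19, attained by (1,3); no pair can gain by deviating, so the allocation is in the core

19


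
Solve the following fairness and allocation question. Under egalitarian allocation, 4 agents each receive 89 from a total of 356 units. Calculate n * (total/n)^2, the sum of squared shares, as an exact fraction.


Step 1: Each agent's share = 356/4 = 89
Step 2: Square of each share = (89)^2 = 7921
Step 3: Sum of squares = 4 * 7921 = 31684

31684


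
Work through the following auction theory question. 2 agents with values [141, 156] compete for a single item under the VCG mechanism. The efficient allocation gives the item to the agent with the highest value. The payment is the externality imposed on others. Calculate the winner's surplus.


Step 1: The winner is the agent with the highest value: agent 1 with value 156
Step 2: Values of other agents: [141]
Step 3: VCG payment = max of others' values = 141
Step 4: Surplus = 156 - 141 = 15

15


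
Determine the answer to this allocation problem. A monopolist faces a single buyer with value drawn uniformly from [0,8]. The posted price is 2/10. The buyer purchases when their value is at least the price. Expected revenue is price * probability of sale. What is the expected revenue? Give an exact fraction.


Step 1: Posted price r = 1/5, value support [0,8]
Step 2: P(v >= r) = (8 - 1/5)/8 = 39/40
Step 3: Expected revenue = r * P(v >= r) = 1/5 * 39/40
Step 4: Revenue = 39/200

39/200


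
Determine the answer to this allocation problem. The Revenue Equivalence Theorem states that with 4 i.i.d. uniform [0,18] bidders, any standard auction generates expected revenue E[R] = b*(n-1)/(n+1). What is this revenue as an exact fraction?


Step 1: By Revenue Equivalence, expected revenue = b*(n-1)/(n+1)
Step 2: Substituting n = 4, b = 18
Step 3: Revenue = 18*(4-1)/(4+1) = 18*3/5
Step 4: Revenue = 54/5

54/5


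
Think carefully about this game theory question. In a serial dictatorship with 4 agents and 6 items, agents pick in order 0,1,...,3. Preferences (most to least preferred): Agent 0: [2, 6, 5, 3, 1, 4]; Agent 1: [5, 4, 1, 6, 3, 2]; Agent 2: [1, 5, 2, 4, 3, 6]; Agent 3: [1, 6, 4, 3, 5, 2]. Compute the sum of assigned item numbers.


Step 1: Agent 0 picks item 2
Step 2: Agent 1 picks item 5
Step 3: Agent 2 picks item 1
Step 4: Agent 3 picks item 6
Step 5: Sum = 2 + 5 + 1 + 6 = 14

14


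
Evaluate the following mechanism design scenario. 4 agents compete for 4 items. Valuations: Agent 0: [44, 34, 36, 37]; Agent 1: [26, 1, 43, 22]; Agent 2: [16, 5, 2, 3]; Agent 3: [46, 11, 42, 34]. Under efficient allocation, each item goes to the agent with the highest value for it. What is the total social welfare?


Step 1: For each item, find the maximum value among all agents.
Step 2: Item 0 -> Agent 3 (value 46)
Step 3: Item 1 -> Agent 0 (value 34)
Step 4: Item 2 -> Agent 1 (value 43)
Step 5: Item 3 -> Agent 0 (value 37)
Step 6: Total welfare = 46 + 34 + 43 + 37 = 160

160


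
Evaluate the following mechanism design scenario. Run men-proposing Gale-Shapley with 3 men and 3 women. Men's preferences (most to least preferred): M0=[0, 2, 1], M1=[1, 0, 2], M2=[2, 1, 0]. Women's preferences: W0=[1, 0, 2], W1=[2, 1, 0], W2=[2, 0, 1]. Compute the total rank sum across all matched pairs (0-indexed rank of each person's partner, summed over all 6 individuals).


Step 1: Run Gale-Shapley (men propose, women hold best offer):
  M0 proposes to W0; she accepts
  M1 proposes to W1; she accepts
  M2 proposes to W2; she accepts
Step 2: Final matching: W0-M0, W1-M1, W2-M2
Step 3: 0-indexed ranks (man's rank of his match, then woman's): 0 + 1 + 0 + 1 + 0 + 0
Step 4: Total rank sum = 2

2


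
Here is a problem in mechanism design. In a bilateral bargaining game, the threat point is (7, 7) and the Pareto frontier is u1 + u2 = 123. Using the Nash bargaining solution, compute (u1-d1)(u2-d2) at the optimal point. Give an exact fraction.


Step 1: The Nash solution splits surplus symmetrically above the disagreement point
Step 2: u1 = (total + d1 - d2)/2 = (123 + 7 - 7)/2 = 123/2
Step 3: u2 = (total - d1 + d2)/2 = (123 - 7 + 7)/2 = 123/2
Step 4: Nash product = (123/2 - 7) * (123/2 - 7)
Step 5: = 109/2 * 109/2 = 11881/4

11881/4


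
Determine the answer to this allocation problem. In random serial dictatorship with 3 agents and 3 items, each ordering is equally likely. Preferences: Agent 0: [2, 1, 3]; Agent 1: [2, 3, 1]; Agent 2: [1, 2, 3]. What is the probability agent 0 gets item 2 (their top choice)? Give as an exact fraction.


Step 1: Agent 0 wants item 2
Step 2: There are 6 possible orderings of agents
Step 3: In 3 orderings, agent 0 gets item 2
Step 4: Probability = 3/6 = 1/2

1/2


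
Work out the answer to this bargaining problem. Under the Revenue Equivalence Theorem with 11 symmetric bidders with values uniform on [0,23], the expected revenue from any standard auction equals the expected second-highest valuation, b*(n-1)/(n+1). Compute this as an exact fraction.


Step 1: By Revenue Equivalence, expected revenue = b*(n-1)/(n+1)
Step 2: Substituting n = 11, b = 23
Step 3: Revenue = 23*(11-1)/(11+1) = 23*10/12
Step 4: Revenue = 230/12 = 115/6

115/6


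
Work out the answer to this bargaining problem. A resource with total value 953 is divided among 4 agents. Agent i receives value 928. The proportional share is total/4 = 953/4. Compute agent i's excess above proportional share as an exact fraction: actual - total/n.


Step 1: Proportional share = 953/4
Step 2: Agent's actual allocation = 928
Step 3: Excess = 928 - 953/4 = 2759/4

2759/4


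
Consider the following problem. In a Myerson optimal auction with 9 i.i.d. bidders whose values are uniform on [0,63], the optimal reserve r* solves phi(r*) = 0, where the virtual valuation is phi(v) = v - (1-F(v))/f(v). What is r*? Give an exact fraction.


Step 1: For U[0,63], F(v) = v/63 and f(v) = 1/63
Step 2: phi(v) = v - (1 - v/63)/(1/63) = v - (63 - v) = 2v - 63
Step 3: Set phi(r*) = 0: 2r* - 63 = 0
Step 4: r* = 63/2 (the number of bidders n = 9 does not enter)

63/2


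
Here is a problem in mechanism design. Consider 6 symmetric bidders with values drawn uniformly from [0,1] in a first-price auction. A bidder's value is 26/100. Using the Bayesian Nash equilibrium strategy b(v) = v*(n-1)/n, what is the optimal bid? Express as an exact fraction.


Step 1: The symmetric BNE bidding function is b(v) = v * (n-1) / n
Step 2: Substitute v = 13/50 and n = 6
Step 3: b = 13/50 * 5/6
Step 4: b = 13/60

13/60


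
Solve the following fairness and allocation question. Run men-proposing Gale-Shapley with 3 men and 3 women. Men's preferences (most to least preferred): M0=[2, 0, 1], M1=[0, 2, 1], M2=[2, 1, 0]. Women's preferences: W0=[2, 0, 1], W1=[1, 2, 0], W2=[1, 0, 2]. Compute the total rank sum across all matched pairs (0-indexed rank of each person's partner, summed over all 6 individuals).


Step 1: Run Gale-Shapley (men propose, women hold best offer):
  M0 proposes to W2; she accepts
  M1 proposes to W0; she accepts
  M2 proposes to W2; rejected
  M2 proposes to W1; she accepts
Step 2: Final matching: W0-M1, W1-M2, W2-M0
Step 3: 0-indexed ranks (man's rank of his match, then woman's): 0 + 2 + 1 + 1 + 0 + 1
Step 4: Total rank sum = 5

5


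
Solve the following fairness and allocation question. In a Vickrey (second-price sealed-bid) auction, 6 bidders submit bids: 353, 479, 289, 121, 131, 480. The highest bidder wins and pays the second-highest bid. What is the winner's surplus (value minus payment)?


Step 1: Sort bids in descending order: 480, 479, 353, 289, 131, 121
Step 2: The winning bid is the highest: 480
Step 3: The payment equals the second-highest bid: 479
Step 4: Surplus = winner's bid - payment = 480 - 479 = 1

1


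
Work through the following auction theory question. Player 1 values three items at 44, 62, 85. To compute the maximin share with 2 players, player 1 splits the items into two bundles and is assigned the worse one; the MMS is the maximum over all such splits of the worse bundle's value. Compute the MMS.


Step 1: Item values = 44, 62, 85
Step 2: Enumerate all 2-bundle partitions and take the smaller bundle:
  Partition 1: {44} vs {62,85} -> bundles 44, 147; min = 44
  Partition 2: {62} vs {44,85} -> bundles 62, 129; min = 62
  Partition 3: {85} vs {44,62} -> bundles 85, 106; min = 85
Step 3: MMS = max(44, 62, 85) = 85

85


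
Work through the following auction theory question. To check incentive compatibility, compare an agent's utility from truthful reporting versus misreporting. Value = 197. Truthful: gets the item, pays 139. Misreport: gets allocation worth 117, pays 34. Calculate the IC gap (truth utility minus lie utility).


Step 1: U(truth) = value - payment = 197 - 139 = 58
Step 2: U(lie) = allocation - payment = 117 - 34 = 83
Step 3: IC gap = 58 - 83 = -25

-25


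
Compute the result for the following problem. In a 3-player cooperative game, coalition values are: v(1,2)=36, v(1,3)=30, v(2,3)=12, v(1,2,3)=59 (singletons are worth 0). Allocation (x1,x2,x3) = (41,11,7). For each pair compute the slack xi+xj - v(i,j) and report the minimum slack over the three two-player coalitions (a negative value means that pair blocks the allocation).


Step 1: Slack for coalition (1,2): x1+x2 - v12 = 52 - 36 = 16
Step 2: Slack for coalition (1,3): x1+x3 - v13 = 48 - 30 = 18
Step 3: Slack for coalition (2,3): x2+x3 - v23 = 18 - 12 = 6
Step 4: Minimum slack = min(16, 18, 6) = 6, attained by (2,3); no pair can gain by deviating, so the allocation is in the core

6


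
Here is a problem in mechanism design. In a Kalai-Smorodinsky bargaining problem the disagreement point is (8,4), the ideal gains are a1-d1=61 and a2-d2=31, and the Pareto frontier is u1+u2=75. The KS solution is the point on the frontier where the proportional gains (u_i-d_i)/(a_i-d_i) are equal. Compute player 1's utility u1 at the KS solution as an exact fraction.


Step 1: At the KS point, (u1-d1)/r1 = (u2-d2)/r2 = t and u1+u2 = 75
Step 2: u1 = d1 + r1*t and u2 = d2 + r2*t, so (d1 + r1*t) + (d2 + r2*t) = 75
Step 3: t = (75 - 8 - 4)/(61 + 31) = 63/92
Step 4: u1 = d1 + r1*t = 8 + 61 * 63/92 = 4579/92
Step 5: (Check: u2 = d2 + r2*t = 2321/92; u1+u2 = 4579/92 + 2321/92 = 75, on the frontier.)

4579/92


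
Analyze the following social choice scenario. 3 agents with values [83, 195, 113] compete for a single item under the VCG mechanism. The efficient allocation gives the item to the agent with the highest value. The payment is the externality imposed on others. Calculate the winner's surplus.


Step 1: The winner is the agent with the highest value: agent 1 with value 195
Step 2: Values of other agents: [83, 113]
Step 3: VCG payment = max of others' values = 113
Step 4: Surplus = 195 - 113 = 82

82


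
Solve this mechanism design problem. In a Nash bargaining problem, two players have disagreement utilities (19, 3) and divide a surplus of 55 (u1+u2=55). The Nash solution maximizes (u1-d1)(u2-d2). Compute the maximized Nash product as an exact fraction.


Step 1: The Nash solution splits surplus symmetrically above the disagreement point
Step 2: u1 = (total + d1 - d2)/2 = (55 + 19 - 3)/2 = 71/2
Step 3: u2 = (total - d1 + d2)/2 = (55 - 19 + 3)/2 = 39/2
Step 4: Nash product = (71/2 - 19) * (39/2 - 3)
Step 5: = 33/2 * 33/2 = 1089/4

1089/4
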